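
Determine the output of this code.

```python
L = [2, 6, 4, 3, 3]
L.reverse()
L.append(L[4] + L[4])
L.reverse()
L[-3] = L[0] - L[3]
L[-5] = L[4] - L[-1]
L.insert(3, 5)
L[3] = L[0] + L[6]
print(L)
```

reverse → [3, 3, 4, 6, 2]
append L[4]+L[4] = 2+2 = 4 → [3, 3, 4, 6, 2, 4]
reverse → [4, 2, 6, 4, 3, 3]
L[-3] = L[0]-L[3] = 4-4 = 0 → [4, 2, 6, 0, 3, 3]
L[-5] = L[4]-L[-1] = 3-3 = 0 → [4, 0, 6, 0, 3, 3]
insert 5 at 3 → [4, 0, 6, 5, 0, 3, 3]
L[3] = L[0]+L[6] = 4+3 = 7 → [4, 0, 6, 7, 0, 3, 3]

[4, 0, 6, 7, 0, 3, 3]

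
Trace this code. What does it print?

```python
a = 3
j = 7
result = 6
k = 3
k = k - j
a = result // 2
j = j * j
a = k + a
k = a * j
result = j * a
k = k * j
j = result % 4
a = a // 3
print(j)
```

k = 3-7 = -4
a = 6//2 = 3
j = 7*7 = 49
a = (-4)+3 = -1
k = (-1)*49 = -49
result = 49*(-1) = -49
k = (-49)*49 = -2401
j = (-49)%4 = 3
a = (-1)//3 = -1

3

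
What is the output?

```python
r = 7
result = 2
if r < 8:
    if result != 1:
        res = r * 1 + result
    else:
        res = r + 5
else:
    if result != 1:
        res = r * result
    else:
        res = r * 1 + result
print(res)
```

9

r=7, result=2
r < 8 is True; result != 1 is True
→ res = r * 1 + result = 9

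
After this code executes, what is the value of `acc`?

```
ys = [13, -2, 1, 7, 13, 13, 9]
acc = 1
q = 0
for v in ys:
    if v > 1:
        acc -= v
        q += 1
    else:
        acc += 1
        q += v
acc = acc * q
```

-208

v=13: >1, acc = 1-13 = -12; q=1
v=-2: not >1, acc = (-12)+1 = -11; q=-1
v=1: not >1, acc = (-11)+1 = -10; q=0
v=7: >1, acc = (-10)-7 = -17; q=1
v=13: >1, acc = (-17)-13 = -30; q=2
v=13: >1, acc = (-30)-13 = -43; q=3
v=9: >1, acc = (-43)-9 = -52; q=4
acc*q = (-52)*4 = -208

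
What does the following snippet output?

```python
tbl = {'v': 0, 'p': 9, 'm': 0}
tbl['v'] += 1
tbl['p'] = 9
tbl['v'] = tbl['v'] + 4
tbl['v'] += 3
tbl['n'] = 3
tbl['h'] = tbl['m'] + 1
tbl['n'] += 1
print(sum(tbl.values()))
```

22

tbl['v'] = 0+1 = 1 → {'v': 1, 'p': 9, 'm': 0}
tbl['p'] = 9 → {'v': 1, 'p': 9, 'm': 0}
tbl['v'] = tbl['v']+4 = 5 → {'v': 5, 'p': 9, 'm': 0}
tbl['v'] = 5+3 = 8 → {'v': 8, 'p': 9, 'm': 0}
tbl['n'] = 3 → {'v': 8, 'p': 9, 'm': 0, 'n': 3}
tbl['h'] = tbl['m']+1 = 1 → {'v': 8, 'p': 9, 'm': 0, 'n': 3, 'h': 1}
tbl['n'] = 3+1 = 4 → {'v': 8, 'p': 9, 'm': 0, 'n': 4, 'h': 1}
sum of values = 22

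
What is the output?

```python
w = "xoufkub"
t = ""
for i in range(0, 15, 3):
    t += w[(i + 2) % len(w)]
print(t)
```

i=0: add w[2]='u' → 'u'
i=3: add w[5]='u' → 'uu'
i=6: add w[1]='o' → 'uuo'
i=9: add w[4]='k' → 'uuok'
i=12: add w[0]='x' → 'uuokx'

uuokx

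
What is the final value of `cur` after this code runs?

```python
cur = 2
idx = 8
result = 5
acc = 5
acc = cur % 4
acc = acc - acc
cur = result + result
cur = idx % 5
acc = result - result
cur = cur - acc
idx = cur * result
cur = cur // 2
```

1

acc = 2%4 = 2
acc = 2-2 = 0
cur = 5+5 = 10
cur = 8%5 = 3
acc = 5-5 = 0
cur = 3-0 = 3
idx = 3*5 = 15
cur = 3//2 = 1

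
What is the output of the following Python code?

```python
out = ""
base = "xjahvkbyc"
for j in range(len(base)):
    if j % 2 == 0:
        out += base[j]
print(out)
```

xavbc

j=0: add 'x' → 'x'
j=1: skip
j=2: add 'a' → 'xa'
j=3: skip
j=4: add 'v' → 'xav'
j=5: skip
j=6: add 'b' → 'xavb'
j=7: skip
j=8: add 'c' → 'xavbc'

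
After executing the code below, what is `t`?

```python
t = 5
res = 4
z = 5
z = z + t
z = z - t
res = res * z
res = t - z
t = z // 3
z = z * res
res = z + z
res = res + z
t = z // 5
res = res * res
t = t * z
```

0

z = 5+5 = 10
z = 10-5 = 5
res = 4*5 = 20
res = 5-5 = 0
t = 5//3 = 1
z = 5*0 = 0
res = 0+0 = 0
res = 0+0 = 0
t = 0//5 = 0
res = 0*0 = 0
t = 0*0 = 0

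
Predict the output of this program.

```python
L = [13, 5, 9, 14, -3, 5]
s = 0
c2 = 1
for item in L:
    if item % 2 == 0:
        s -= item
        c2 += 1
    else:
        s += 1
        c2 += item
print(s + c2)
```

22

item=13: not even, s = 0+1 = 1; c2=14
item=5: not even, s = 1+1 = 2; c2=19
item=9: not even, s = 2+1 = 3; c2=28
item=14: even, s = 3-14 = -11; c2=29
item=-3: not even, s = (-11)+1 = -10; c2=26
item=5: not even, s = (-10)+1 = -9; c2=31
s+c2 = (-9)+31 = 22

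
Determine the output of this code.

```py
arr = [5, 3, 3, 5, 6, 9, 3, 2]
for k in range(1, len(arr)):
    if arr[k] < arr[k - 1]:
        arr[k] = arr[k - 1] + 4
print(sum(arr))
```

152

k=1: 3<5, arr[1] = 5+4 = 9 → [5, 9, 3, 5, 6, 9, 3, 2]
k=2: 3<9, arr[2] = 9+4 = 13 → [5, 9, 13, 5, 6, 9, 3, 2]
k=3: 5<13, arr[3] = 13+4 = 17 → [5, 9, 13, 17, 6, 9, 3, 2]
k=4: 6<17, arr[4] = 17+4 = 21 → [5, 9, 13, 17, 21, 9, 3, 2]
k=5: 9<21, arr[5] = 21+4 = 25 → [5, 9, 13, 17, 21, 25, 3, 2]
k=6: 3<25, arr[6] = 25+4 = 29 → [5, 9, 13, 17, 21, 25, 29, 2]
k=7: 2<29, arr[7] = 29+4 = 33 → [5, 9, 13, 17, 21, 25, 29, 33]
sum = 152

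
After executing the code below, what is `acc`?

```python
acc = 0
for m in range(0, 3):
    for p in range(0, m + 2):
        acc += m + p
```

21

m=0,p=0: acc = 0+0 = 0
m=0,p=1: acc = 0+1 = 1
m=1,p=0: acc = 1+1 = 2
m=1,p=1: acc = 2+2 = 4
m=1,p=2: acc = 4+3 = 7
m=2,p=0: acc = 7+2 = 9
m=2,p=1: acc = 9+3 = 12
m=2,p=2: acc = 12+4 = 16
m=2,p=3: acc = 16+5 = 21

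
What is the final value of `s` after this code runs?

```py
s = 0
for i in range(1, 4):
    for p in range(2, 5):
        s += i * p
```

i=1,p=2: s = 0+2 = 2
i=1,p=3: s = 2+3 = 5
i=1,p=4: s = 5+4 = 9
i=2,p=2: s = 9+4 = 13
i=2,p=3: s = 13+6 = 19
i=2,p=4: s = 19+8 = 27
i=3,p=2: s = 27+6 = 33
i=3,p=3: s = 33+9 = 42
i=3,p=4: s = 42+12 = 54

54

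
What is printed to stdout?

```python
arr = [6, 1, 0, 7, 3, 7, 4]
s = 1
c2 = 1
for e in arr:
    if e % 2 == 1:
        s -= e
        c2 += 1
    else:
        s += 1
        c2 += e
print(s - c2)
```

e=6: not odd, s = 1+1 = 2; c2=7
e=1: odd, s = 2-1 = 1; c2=8
e=0: not odd, s = 1+1 = 2; c2=8
e=7: odd, s = 2-7 = -5; c2=9
e=3: odd, s = (-5)-3 = -8; c2=10
e=7: odd, s = (-8)-7 = -15; c2=11
e=4: not odd, s = (-15)+1 = -14; c2=15
s-c2 = (-14)-15 = -29

-29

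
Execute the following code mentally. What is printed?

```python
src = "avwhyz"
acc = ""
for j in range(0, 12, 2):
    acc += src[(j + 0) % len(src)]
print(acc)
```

j=0: add src[0]='a' → 'a'
j=2: add src[2]='w' → 'aw'
j=4: add src[4]='y' → 'awy'
j=6: add src[0]='a' → 'awya'
j=8: add src[2]='w' → 'awyaw'
j=10: add src[4]='y' → 'awyawy'

awyawy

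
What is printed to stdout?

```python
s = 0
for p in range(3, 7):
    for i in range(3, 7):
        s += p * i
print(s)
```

p=3,i=3: s = 0+9 = 9
p=3,i=4: s = 9+12 = 21
p=3,i=5: s = 21+15 = 36
p=3,i=6: s = 36+18 = 54
p=4,i=3: s = 54+12 = 66
p=4,i=4: s = 66+16 = 82
p=4,i=5: s = 82+20 = 102
p=4,i=6: s = 102+24 = 126
p=5,i=3: s = 126+15 = 141
p=5,i=4: s = 141+20 = 161
p=5,i=5: s = 161+25 = 186
p=5,i=6: s = 186+30 = 216
p=6,i=3: s = 216+18 = 234
p=6,i=4: s = 234+24 = 258
p=6,i=5: s = 258+30 = 288
p=6,i=6: s = 288+36 = 324

324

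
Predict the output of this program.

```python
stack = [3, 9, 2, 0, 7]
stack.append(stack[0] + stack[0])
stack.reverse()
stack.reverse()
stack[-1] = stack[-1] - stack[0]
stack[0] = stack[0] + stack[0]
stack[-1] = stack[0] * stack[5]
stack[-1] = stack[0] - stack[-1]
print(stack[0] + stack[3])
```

append stack[0]+stack[0] = 3+3 = 6 → [3, 9, 2, 0, 7, 6]
reverse → [6, 7, 0, 2, 9, 3]
reverse → [3, 9, 2, 0, 7, 6]
stack[-1] = stack[-1]-stack[0] = 6-3 = 3 → [3, 9, 2, 0, 7, 3]
stack[0] = stack[0]+stack[0] = 3+3 = 6 → [6, 9, 2, 0, 7, 3]
stack[-1] = stack[0]*stack[5] = 6*3 = 18 → [6, 9, 2, 0, 7, 18]
stack[-1] = stack[0]-stack[-1] = 6-18 = -12 → [6, 9, 2, 0, 7, -12]
stack[0]+stack[3] = 6+0 = 6

6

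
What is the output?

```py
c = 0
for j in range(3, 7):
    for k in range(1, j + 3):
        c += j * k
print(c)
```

j=3,k=1: c = 0+3 = 3
j=3,k=2: c = 3+6 = 9
j=3,k=3: c = 9+9 = 18
j=3,k=4: c = 18+12 = 30
j=3,k=5: c = 30+15 = 45
j=4,k=1: c = 45+4 = 49
j=4,k=2: c = 49+8 = 57
j=4,k=3: c = 57+12 = 69
j=4,k=4: c = 69+16 = 85
j=4,k=5: c = 85+20 = 105
j=4,k=6: c = 105+24 = 129
j=5,k=1: c = 129+5 = 134
j=5,k=2: c = 134+10 = 144
j=5,k=3: c = 144+15 = 159
j=5,k=4: c = 159+20 = 179
j=5,k=5: c = 179+25 = 204
j=5,k=6: c = 204+30 = 234
j=5,k=7: c = 234+35 = 269
j=6,k=1: c = 269+6 = 275
j=6,k=2: c = 275+12 = 287
j=6,k=3: c = 287+18 = 305
j=6,k=4: c = 305+24 = 329
j=6,k=5: c = 329+30 = 359
j=6,k=6: c = 359+36 = 395
j=6,k=7: c = 395+42 = 437
j=6,k=8: c = 437+48 = 485

485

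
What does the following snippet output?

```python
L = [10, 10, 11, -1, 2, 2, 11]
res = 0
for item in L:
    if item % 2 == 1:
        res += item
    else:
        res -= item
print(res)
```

item=10: not odd, res = 0-10 = -10
item=10: not odd, res = (-10)-10 = -20
item=11: odd, res = (-20)+11 = -9
item=-1: odd, res = (-9)+(-1) = -10
item=2: not odd, res = (-10)-2 = -12
item=2: not odd, res = (-12)-2 = -14
item=11: odd, res = (-14)+11 = -3

-3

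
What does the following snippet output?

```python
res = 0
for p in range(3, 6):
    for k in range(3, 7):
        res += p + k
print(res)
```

102

p=3,k=3: res = 0+6 = 6
p=3,k=4: res = 6+7 = 13
p=3,k=5: res = 13+8 = 21
p=3,k=6: res = 21+9 = 30
p=4,k=3: res = 30+7 = 37
p=4,k=4: res = 37+8 = 45
p=4,k=5: res = 45+9 = 54
p=4,k=6: res = 54+10 = 64
p=5,k=3: res = 64+8 = 72
p=5,k=4: res = 72+9 = 81
p=5,k=5: res = 81+10 = 91
p=5,k=6: res = 91+11 = 102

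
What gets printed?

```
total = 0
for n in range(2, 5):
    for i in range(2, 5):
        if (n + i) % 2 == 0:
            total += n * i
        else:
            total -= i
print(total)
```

33

n=2,i=2: even sum, total = 0+4 = 4
n=2,i=3: odd sum, total = 4-3 = 1
n=2,i=4: even sum, total = 1+8 = 9
n=3,i=2: odd sum, total = 9-2 = 7
n=3,i=3: even sum, total = 7+9 = 16
n=3,i=4: odd sum, total = 16-4 = 12
n=4,i=2: even sum, total = 12+8 = 20
n=4,i=3: odd sum, total = 20-3 = 17
n=4,i=4: even sum, total = 17+16 = 33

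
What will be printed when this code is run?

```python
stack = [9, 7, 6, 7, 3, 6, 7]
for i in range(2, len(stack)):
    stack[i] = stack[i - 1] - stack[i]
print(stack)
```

i=2: stack[2] = 7-6 = 1 → [9, 7, 1, 7, 3, 6, 7]
i=3: stack[3] = 1-7 = -6 → [9, 7, 1, -6, 3, 6, 7]
i=4: stack[4] = (-6)-3 = -9 → [9, 7, 1, -6, -9, 6, 7]
i=5: stack[5] = (-9)-6 = -15 → [9, 7, 1, -6, -9, -15, 7]
i=6: stack[6] = (-15)-7 = -22 → [9, 7, 1, -6, -9, -15, -22]

[9, 7, 1, -6, -9, -15, -22]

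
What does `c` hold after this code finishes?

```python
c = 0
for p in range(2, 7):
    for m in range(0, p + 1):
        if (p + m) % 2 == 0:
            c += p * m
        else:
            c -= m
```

p=2,m=0: even sum, c = 0+0 = 0
p=2,m=1: odd sum, c = 0-1 = -1
p=2,m=2: even sum, c = (-1)+4 = 3
p=3,m=0: odd sum, c = 3-0 = 3
p=3,m=1: even sum, c = 3+3 = 6
p=3,m=2: odd sum, c = 6-2 = 4
p=3,m=3: even sum, c = 4+9 = 13
p=4,m=0: even sum, c = 13+0 = 13
p=4,m=1: odd sum, c = 13-1 = 12
p=4,m=2: even sum, c = 12+8 = 20
p=4,m=3: odd sum, c = 20-3 = 17
p=4,m=4: even sum, c = 17+16 = 33
p=5,m=0: odd sum, c = 33-0 = 33
p=5,m=1: even sum, c = 33+5 = 38
p=5,m=2: odd sum, c = 38-2 = 36
p=5,m=3: even sum, c = 36+15 = 51
p=5,m=4: odd sum, c = 51-4 = 47
p=5,m=5: even sum, c = 47+25 = 72
p=6,m=0: even sum, c = 72+0 = 72
p=6,m=1: odd sum, c = 72-1 = 71
p=6,m=2: even sum, c = 71+12 = 83
p=6,m=3: odd sum, c = 83-3 = 80
p=6,m=4: even sum, c = 80+24 = 104
p=6,m=5: odd sum, c = 104-5 = 99
p=6,m=6: even sum, c = 99+36 = 135

135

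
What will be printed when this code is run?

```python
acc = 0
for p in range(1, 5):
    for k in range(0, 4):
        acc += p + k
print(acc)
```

64

p=1,k=0: acc = 0+1 = 1
p=1,k=1: acc = 1+2 = 3
p=1,k=2: acc = 3+3 = 6
p=1,k=3: acc = 6+4 = 10
p=2,k=0: acc = 10+2 = 12
p=2,k=1: acc = 12+3 = 15
p=2,k=2: acc = 15+4 = 19
p=2,k=3: acc = 19+5 = 24
p=3,k=0: acc = 24+3 = 27
p=3,k=1: acc = 27+4 = 31
p=3,k=2: acc = 31+5 = 36
p=3,k=3: acc = 36+6 = 42
p=4,k=0: acc = 42+4 = 46
p=4,k=1: acc = 46+5 = 51
p=4,k=2: acc = 51+6 = 57
p=4,k=3: acc = 57+7 = 64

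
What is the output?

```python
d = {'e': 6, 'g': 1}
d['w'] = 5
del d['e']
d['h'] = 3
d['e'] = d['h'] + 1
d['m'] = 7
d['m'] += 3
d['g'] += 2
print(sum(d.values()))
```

d['w'] = 5 → {'e': 6, 'g': 1, 'w': 5}
del 'e' → {'g': 1, 'w': 5}
d['h'] = 3 → {'g': 1, 'w': 5, 'h': 3}
d['e'] = d['h']+1 = 4 → {'g': 1, 'w': 5, 'h': 3, 'e': 4}
d['m'] = 7 → {'g': 1, 'w': 5, 'h': 3, 'e': 4, 'm': 7}
d['m'] = 7+3 = 10 → {'g': 1, 'w': 5, 'h': 3, 'e': 4, 'm': 10}
d['g'] = 1+2 = 3 → {'g': 3, 'w': 5, 'h': 3, 'e': 4, 'm': 10}
sum of values = 25

25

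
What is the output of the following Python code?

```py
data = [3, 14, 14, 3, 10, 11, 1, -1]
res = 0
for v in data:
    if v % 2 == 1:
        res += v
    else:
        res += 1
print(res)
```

20

v=3: odd, res = 0+3 = 3
v=14: not odd, res = 3+1 = 4
v=14: not odd, res = 4+1 = 5
v=3: odd, res = 5+3 = 8
v=10: not odd, res = 8+1 = 9
v=11: odd, res = 9+11 = 20
v=1: odd, res = 20+1 = 21
v=-1: odd, res = 21+(-1) = 20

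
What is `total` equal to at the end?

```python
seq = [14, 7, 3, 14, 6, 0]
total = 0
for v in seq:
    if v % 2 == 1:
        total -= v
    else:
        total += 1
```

v=14: not odd, total = 0+1 = 1
v=7: odd, total = 1-7 = -6
v=3: odd, total = (-6)-3 = -9
v=14: not odd, total = (-9)+1 = -8
v=6: not odd, total = (-8)+1 = -7
v=0: not odd, total = (-7)+1 = -6

-6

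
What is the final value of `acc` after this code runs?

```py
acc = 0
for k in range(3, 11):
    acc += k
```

52

k=3: acc = 0+3 = 3
k=4: acc = 3+4 = 7
k=5: acc = 7+5 = 12
k=6: acc = 12+6 = 18
k=7: acc = 18+7 = 25
k=8: acc = 25+8 = 33
k=9: acc = 33+9 = 42
k=10: acc = 42+10 = 52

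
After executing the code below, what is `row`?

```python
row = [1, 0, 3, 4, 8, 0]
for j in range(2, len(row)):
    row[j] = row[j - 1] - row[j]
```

j=2: row[2] = 0-3 = -3 → [1, 0, -3, 4, 8, 0]
j=3: row[3] = (-3)-4 = -7 → [1, 0, -3, -7, 8, 0]
j=4: row[4] = (-7)-8 = -15 → [1, 0, -3, -7, -15, 0]
j=5: row[5] = (-15)-0 = -15 → [1, 0, -3, -7, -15, -15]

[1, 0, -3, -7, -15, -15]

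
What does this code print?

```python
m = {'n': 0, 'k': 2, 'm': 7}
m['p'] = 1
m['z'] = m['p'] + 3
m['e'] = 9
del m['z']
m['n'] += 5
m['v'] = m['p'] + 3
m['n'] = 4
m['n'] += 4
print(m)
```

{'n': 8, 'k': 2, 'm': 7, 'p': 1, 'e': 9, 'v': 4}

m['p'] = 1 → {'n': 0, 'k': 2, 'm': 7, 'p': 1}
m['z'] = m['p']+3 = 4 → {'n': 0, 'k': 2, 'm': 7, 'p': 1, 'z': 4}
m['e'] = 9 → {'n': 0, 'k': 2, 'm': 7, 'p': 1, 'z': 4, 'e': 9}
del 'z' → {'n': 0, 'k': 2, 'm': 7, 'p': 1, 'e': 9}
m['n'] = 0+5 = 5 → {'n': 5, 'k': 2, 'm': 7, 'p': 1, 'e': 9}
m['v'] = m['p']+3 = 4 → {'n': 5, 'k': 2, 'm': 7, 'p': 1, 'e': 9, 'v': 4}
m['n'] = 4 → {'n': 4, 'k': 2, 'm': 7, 'p': 1, 'e': 9, 'v': 4}
m['n'] = 4+4 = 8 → {'n': 8, 'k': 2, 'm': 7, 'p': 1, 'e': 9, 'v': 4}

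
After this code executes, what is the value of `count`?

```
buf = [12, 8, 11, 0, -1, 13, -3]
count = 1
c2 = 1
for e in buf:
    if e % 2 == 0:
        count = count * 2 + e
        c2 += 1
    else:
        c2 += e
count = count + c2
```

e=12: even, count = 1*2+12 = 14; c2=2
e=8: even, count = 14*2+8 = 36; c2=3
e=11: not even; c2=14
e=0: even, count = 36*2+0 = 72; c2=15
e=-1: not even; c2=14
e=13: not even; c2=27
e=-3: not even; c2=24
count+c2 = 72+24 = 96

96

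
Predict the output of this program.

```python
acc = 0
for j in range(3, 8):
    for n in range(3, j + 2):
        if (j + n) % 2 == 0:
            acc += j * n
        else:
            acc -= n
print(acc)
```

175

j=3,n=3: even sum, acc = 0+9 = 9
j=3,n=4: odd sum, acc = 9-4 = 5
j=4,n=3: odd sum, acc = 5-3 = 2
j=4,n=4: even sum, acc = 2+16 = 18
j=4,n=5: odd sum, acc = 18-5 = 13
j=5,n=3: even sum, acc = 13+15 = 28
j=5,n=4: odd sum, acc = 28-4 = 24
j=5,n=5: even sum, acc = 24+25 = 49
j=5,n=6: odd sum, acc = 49-6 = 43
j=6,n=3: odd sum, acc = 43-3 = 40
j=6,n=4: even sum, acc = 40+24 = 64
j=6,n=5: odd sum, acc = 64-5 = 59
j=6,n=6: even sum, acc = 59+36 = 95
j=6,n=7: odd sum, acc = 95-7 = 88
j=7,n=3: even sum, acc = 88+21 = 109
j=7,n=4: odd sum, acc = 109-4 = 105
j=7,n=5: even sum, acc = 105+35 = 140
j=7,n=6: odd sum, acc = 140-6 = 134
j=7,n=7: even sum, acc = 134+49 = 183
j=7,n=8: odd sum, acc = 183-8 = 175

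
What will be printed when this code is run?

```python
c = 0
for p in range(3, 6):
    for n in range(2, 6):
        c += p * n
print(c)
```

p=3,n=2: c = 0+6 = 6
p=3,n=3: c = 6+9 = 15
p=3,n=4: c = 15+12 = 27
p=3,n=5: c = 27+15 = 42
p=4,n=2: c = 42+8 = 50
p=4,n=3: c = 50+12 = 62
p=4,n=4: c = 62+16 = 78
p=4,n=5: c = 78+20 = 98
p=5,n=2: c = 98+10 = 108
p=5,n=3: c = 108+15 = 123
p=5,n=4: c = 123+20 = 143
p=5,n=5: c = 143+25 = 168

168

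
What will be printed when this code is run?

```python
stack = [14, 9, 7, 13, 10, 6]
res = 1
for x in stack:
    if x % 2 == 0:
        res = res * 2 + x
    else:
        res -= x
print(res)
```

-26

x=14: even, res = 1*2+14 = 16
x=9: not even, res = 16-9 = 7
x=7: not even, res = 7-7 = 0
x=13: not even, res = 0-13 = -13
x=10: even, res = (-13)*2+10 = -16
x=6: even, res = (-16)*2+6 = -26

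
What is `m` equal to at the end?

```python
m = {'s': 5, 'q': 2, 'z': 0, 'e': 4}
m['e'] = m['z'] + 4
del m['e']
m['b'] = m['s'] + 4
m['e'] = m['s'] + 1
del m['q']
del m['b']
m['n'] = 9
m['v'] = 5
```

{'s': 5, 'z': 0, 'e': 6, 'n': 9, 'v': 5}

m['e'] = m['z']+4 = 4 → {'s': 5, 'q': 2, 'z': 0, 'e': 4}
del 'e' → {'s': 5, 'q': 2, 'z': 0}
m['b'] = m['s']+4 = 9 → {'s': 5, 'q': 2, 'z': 0, 'b': 9}
m['e'] = m['s']+1 = 6 → {'s': 5, 'q': 2, 'z': 0, 'b': 9, 'e': 6}
del 'q' → {'s': 5, 'z': 0, 'b': 9, 'e': 6}
del 'b' → {'s': 5, 'z': 0, 'e': 6}
m['n'] = 9 → {'s': 5, 'z': 0, 'e': 6, 'n': 9}
m['v'] = 5 → {'s': 5, 'z': 0, 'e': 6, 'n': 9, 'v': 5}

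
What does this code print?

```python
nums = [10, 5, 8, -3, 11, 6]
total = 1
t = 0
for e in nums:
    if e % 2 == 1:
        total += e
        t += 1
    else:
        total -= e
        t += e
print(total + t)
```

17

e=10: not odd, total = 1-10 = -9; t=10
e=5: odd, total = (-9)+5 = -4; t=11
e=8: not odd, total = (-4)-8 = -12; t=19
e=-3: odd, total = (-12)+(-3) = -15; t=20
e=11: odd, total = (-15)+11 = -4; t=21
e=6: not odd, total = (-4)-6 = -10; t=27
total+t = (-10)+27 = 17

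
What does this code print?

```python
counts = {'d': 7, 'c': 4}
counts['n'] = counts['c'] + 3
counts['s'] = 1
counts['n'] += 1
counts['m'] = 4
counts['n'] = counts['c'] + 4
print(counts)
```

{'d': 7, 'c': 4, 'n': 8, 's': 1, 'm': 4}

counts['n'] = counts['c']+3 = 7 → {'d': 7, 'c': 4, 'n': 7}
counts['s'] = 1 → {'d': 7, 'c': 4, 'n': 7, 's': 1}
counts['n'] = 7+1 = 8 → {'d': 7, 'c': 4, 'n': 8, 's': 1}
counts['m'] = 4 → {'d': 7, 'c': 4, 'n': 8, 's': 1, 'm': 4}
counts['n'] = counts['c']+4 = 8 → {'d': 7, 'c': 4, 'n': 8, 's': 1, 'm': 4}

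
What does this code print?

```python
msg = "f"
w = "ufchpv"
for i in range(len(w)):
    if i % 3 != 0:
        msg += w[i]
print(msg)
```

i=0: skip
i=1: add 'f' → 'ff'
i=2: add 'c' → 'ffc'
i=3: skip
i=4: add 'p' → 'ffcp'
i=5: add 'v' → 'ffcpv'

ffcpv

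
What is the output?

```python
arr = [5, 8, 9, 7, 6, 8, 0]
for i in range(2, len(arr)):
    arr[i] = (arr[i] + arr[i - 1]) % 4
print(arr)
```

i=2: arr[2] = (9+8)%4 = 1 → [5, 8, 1, 7, 6, 8, 0]
i=3: arr[3] = (7+1)%4 = 0 → [5, 8, 1, 0, 6, 8, 0]
i=4: arr[4] = (6+0)%4 = 2 → [5, 8, 1, 0, 2, 8, 0]
i=5: arr[5] = (8+2)%4 = 2 → [5, 8, 1, 0, 2, 2, 0]
i=6: arr[6] = (0+2)%4 = 2 → [5, 8, 1, 0, 2, 2, 2]

[5, 8, 1, 0, 2, 2, 2]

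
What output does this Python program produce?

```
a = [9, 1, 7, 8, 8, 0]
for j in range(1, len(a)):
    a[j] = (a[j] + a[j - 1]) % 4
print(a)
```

j=1: a[1] = (1+9)%4 = 2 → [9, 2, 7, 8, 8, 0]
j=2: a[2] = (7+2)%4 = 1 → [9, 2, 1, 8, 8, 0]
j=3: a[3] = (8+1)%4 = 1 → [9, 2, 1, 1, 8, 0]
j=4: a[4] = (8+1)%4 = 1 → [9, 2, 1, 1, 1, 0]
j=5: a[5] = (0+1)%4 = 1 → [9, 2, 1, 1, 1, 1]

[9, 2, 1, 1, 1, 1]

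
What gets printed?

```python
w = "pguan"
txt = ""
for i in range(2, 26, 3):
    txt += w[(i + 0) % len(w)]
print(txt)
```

upagnupa

i=2: add w[2]='u' → 'u'
i=5: add w[0]='p' → 'up'
i=8: add w[3]='a' → 'upa'
i=11: add w[1]='g' → 'upag'
i=14: add w[4]='n' → 'upagn'
i=17: add w[2]='u' → 'upagnu'
i=20: add w[0]='p' → 'upagnup'
i=23: add w[3]='a' → 'upagnupa'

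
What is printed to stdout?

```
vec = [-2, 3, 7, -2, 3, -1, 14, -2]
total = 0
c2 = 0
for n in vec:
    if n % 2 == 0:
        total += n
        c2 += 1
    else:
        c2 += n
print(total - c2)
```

-8

n=-2: even, total = 0+(-2) = -2; c2=1
n=3: not even; c2=4
n=7: not even; c2=11
n=-2: even, total = (-2)+(-2) = -4; c2=12
n=3: not even; c2=15
n=-1: not even; c2=14
n=14: even, total = (-4)+14 = 10; c2=15
n=-2: even, total = 10+(-2) = 8; c2=16
total-c2 = 8-16 = -8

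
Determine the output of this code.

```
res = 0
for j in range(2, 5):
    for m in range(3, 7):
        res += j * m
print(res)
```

j=2,m=3: res = 0+6 = 6
j=2,m=4: res = 6+8 = 14
j=2,m=5: res = 14+10 = 24
j=2,m=6: res = 24+12 = 36
j=3,m=3: res = 36+9 = 45
j=3,m=4: res = 45+12 = 57
j=3,m=5: res = 57+15 = 72
j=3,m=6: res = 72+18 = 90
j=4,m=3: res = 90+12 = 102
j=4,m=4: res = 102+16 = 118
j=4,m=5: res = 118+20 = 138
j=4,m=6: res = 138+24 = 162

162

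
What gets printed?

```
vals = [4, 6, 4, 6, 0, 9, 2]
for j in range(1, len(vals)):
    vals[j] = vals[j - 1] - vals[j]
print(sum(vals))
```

j=1: vals[1] = 4-6 = -2 → [4, -2, 4, 6, 0, 9, 2]
j=2: vals[2] = (-2)-4 = -6 → [4, -2, -6, 6, 0, 9, 2]
j=3: vals[3] = (-6)-6 = -12 → [4, -2, -6, -12, 0, 9, 2]
j=4: vals[4] = (-12)-0 = -12 → [4, -2, -6, -12, -12, 9, 2]
j=5: vals[5] = (-12)-9 = -21 → [4, -2, -6, -12, -12, -21, 2]
j=6: vals[6] = (-21)-2 = -23 → [4, -2, -6, -12, -12, -21, -23]
sum = -72

-72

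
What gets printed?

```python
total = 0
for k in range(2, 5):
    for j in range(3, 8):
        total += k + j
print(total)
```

k=2,j=3: total = 0+5 = 5
k=2,j=4: total = 5+6 = 11
k=2,j=5: total = 11+7 = 18
k=2,j=6: total = 18+8 = 26
k=2,j=7: total = 26+9 = 35
k=3,j=3: total = 35+6 = 41
k=3,j=4: total = 41+7 = 48
k=3,j=5: total = 48+8 = 56
k=3,j=6: total = 56+9 = 65
k=3,j=7: total = 65+10 = 75
k=4,j=3: total = 75+7 = 82
k=4,j=4: total = 82+8 = 90
k=4,j=5: total = 90+9 = 99
k=4,j=6: total = 99+10 = 109
k=4,j=7: total = 109+11 = 120

120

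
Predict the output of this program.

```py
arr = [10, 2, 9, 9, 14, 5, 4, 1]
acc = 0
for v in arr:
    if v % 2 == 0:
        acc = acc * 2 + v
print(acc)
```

v=10: even, acc = 0*2+10 = 10
v=2: even, acc = 10*2+2 = 22
v=9: not even
v=9: not even
v=14: even, acc = 22*2+14 = 58
v=5: not even
v=4: even, acc = 58*2+4 = 120
v=1: not even

120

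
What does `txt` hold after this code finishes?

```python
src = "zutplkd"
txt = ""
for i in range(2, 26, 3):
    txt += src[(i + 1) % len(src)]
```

i=2: add src[3]='p' → 'p'
i=5: add src[6]='d' → 'pd'
i=8: add src[2]='t' → 'pdt'
i=11: add src[5]='k' → 'pdtk'
i=14: add src[1]='u' → 'pdtku'
i=17: add src[4]='l' → 'pdtkul'
i=20: add src[0]='z' → 'pdtkulz'
i=23: add src[3]='p' → 'pdtkulzp'

'pdtkulzp'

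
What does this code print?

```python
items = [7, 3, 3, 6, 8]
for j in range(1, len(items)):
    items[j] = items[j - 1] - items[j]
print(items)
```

[7, 4, 1, -5, -13]

j=1: items[1] = 7-3 = 4 → [7, 4, 3, 6, 8]
j=2: items[2] = 4-3 = 1 → [7, 4, 1, 6, 8]
j=3: items[3] = 1-6 = -5 → [7, 4, 1, -5, 8]
j=4: items[4] = (-5)-8 = -13 → [7, 4, 1, -5, -13]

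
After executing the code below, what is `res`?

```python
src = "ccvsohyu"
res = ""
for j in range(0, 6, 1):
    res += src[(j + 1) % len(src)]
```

'cvsohy'

j=0: add src[1]='c' → 'c'
j=1: add src[2]='v' → 'cv'
j=2: add src[3]='s' → 'cvs'
j=3: add src[4]='o' → 'cvso'
j=4: add src[5]='h' → 'cvsoh'
j=5: add src[6]='y' → 'cvsohy'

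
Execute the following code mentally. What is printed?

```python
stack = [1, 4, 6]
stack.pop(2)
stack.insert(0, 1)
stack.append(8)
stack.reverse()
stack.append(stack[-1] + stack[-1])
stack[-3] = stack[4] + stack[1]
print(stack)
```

pop(2) removes 6 → [1, 4]
insert 1 at 0 → [1, 1, 4]
append 8 → [1, 1, 4, 8]
reverse → [8, 4, 1, 1]
append stack[-1]+stack[-1] = 1+1 = 2 → [8, 4, 1, 1, 2]
stack[-3] = stack[4]+stack[1] = 2+4 = 6 → [8, 4, 6, 1, 2]

[8, 4, 6, 1, 2]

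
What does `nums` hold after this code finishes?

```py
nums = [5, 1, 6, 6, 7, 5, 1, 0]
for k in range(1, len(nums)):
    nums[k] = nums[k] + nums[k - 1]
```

k=1: nums[1] = 1+5 = 6 → [5, 6, 6, 6, 7, 5, 1, 0]
k=2: nums[2] = 6+6 = 12 → [5, 6, 12, 6, 7, 5, 1, 0]
k=3: nums[3] = 6+12 = 18 → [5, 6, 12, 18, 7, 5, 1, 0]
k=4: nums[4] = 7+18 = 25 → [5, 6, 12, 18, 25, 5, 1, 0]
k=5: nums[5] = 5+25 = 30 → [5, 6, 12, 18, 25, 30, 1, 0]
k=6: nums[6] = 1+30 = 31 → [5, 6, 12, 18, 25, 30, 31, 0]
k=7: nums[7] = 0+31 = 31 → [5, 6, 12, 18, 25, 30, 31, 31]

[5, 6, 12, 18, 25, 30, 31, 31]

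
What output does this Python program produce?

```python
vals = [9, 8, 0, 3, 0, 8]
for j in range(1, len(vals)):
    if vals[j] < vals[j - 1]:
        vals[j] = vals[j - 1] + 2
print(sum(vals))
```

84

j=1: 8<9, vals[1] = 9+2 = 11 → [9, 11, 0, 3, 0, 8]
j=2: 0<11, vals[2] = 11+2 = 13 → [9, 11, 13, 3, 0, 8]
j=3: 3<13, vals[3] = 13+2 = 15 → [9, 11, 13, 15, 0, 8]
j=4: 0<15, vals[4] = 15+2 = 17 → [9, 11, 13, 15, 17, 8]
j=5: 8<17, vals[5] = 17+2 = 19 → [9, 11, 13, 15, 17, 19]
sum = 84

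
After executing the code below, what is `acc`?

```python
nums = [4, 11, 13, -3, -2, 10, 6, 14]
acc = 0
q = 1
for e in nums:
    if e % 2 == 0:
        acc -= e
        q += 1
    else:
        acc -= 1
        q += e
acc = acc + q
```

e=4: even, acc = 0-4 = -4; q=2
e=11: not even, acc = (-4)-1 = -5; q=13
e=13: not even, acc = (-5)-1 = -6; q=26
e=-3: not even, acc = (-6)-1 = -7; q=23
e=-2: even, acc = (-7)-(-2) = -5; q=24
e=10: even, acc = (-5)-10 = -15; q=25
e=6: even, acc = (-15)-6 = -21; q=26
e=14: even, acc = (-21)-14 = -35; q=27
acc+q = (-35)+27 = -8

-8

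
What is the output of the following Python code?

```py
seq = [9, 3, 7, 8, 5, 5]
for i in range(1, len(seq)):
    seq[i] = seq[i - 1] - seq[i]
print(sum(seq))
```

i=1: seq[1] = 9-3 = 6 → [9, 6, 7, 8, 5, 5]
i=2: seq[2] = 6-7 = -1 → [9, 6, -1, 8, 5, 5]
i=3: seq[3] = (-1)-8 = -9 → [9, 6, -1, -9, 5, 5]
i=4: seq[4] = (-9)-5 = -14 → [9, 6, -1, -9, -14, 5]
i=5: seq[5] = (-14)-5 = -19 → [9, 6, -1, -9, -14, -19]
sum = -28

-28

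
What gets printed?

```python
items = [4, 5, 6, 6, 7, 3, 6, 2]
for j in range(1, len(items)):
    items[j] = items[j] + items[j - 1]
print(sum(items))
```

184

j=1: items[1] = 5+4 = 9 → [4, 9, 6, 6, 7, 3, 6, 2]
j=2: items[2] = 6+9 = 15 → [4, 9, 15, 6, 7, 3, 6, 2]
j=3: items[3] = 6+15 = 21 → [4, 9, 15, 21, 7, 3, 6, 2]
j=4: items[4] = 7+21 = 28 → [4, 9, 15, 21, 28, 3, 6, 2]
j=5: items[5] = 3+28 = 31 → [4, 9, 15, 21, 28, 31, 6, 2]
j=6: items[6] = 6+31 = 37 → [4, 9, 15, 21, 28, 31, 37, 2]
j=7: items[7] = 2+37 = 39 → [4, 9, 15, 21, 28, 31, 37, 39]
sum = 184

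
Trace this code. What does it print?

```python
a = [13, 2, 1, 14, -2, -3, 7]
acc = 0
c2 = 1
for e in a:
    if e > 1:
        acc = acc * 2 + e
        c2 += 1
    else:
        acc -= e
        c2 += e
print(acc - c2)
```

152

e=13: >1, acc = 0*2+13 = 13; c2=2
e=2: >1, acc = 13*2+2 = 28; c2=3
e=1: not >1, acc = 28-1 = 27; c2=4
e=14: >1, acc = 27*2+14 = 68; c2=5
e=-2: not >1, acc = 68-(-2) = 70; c2=3
e=-3: not >1, acc = 70-(-3) = 73; c2=0
e=7: >1, acc = 73*2+7 = 153; c2=1
acc-c2 = 153-1 = 152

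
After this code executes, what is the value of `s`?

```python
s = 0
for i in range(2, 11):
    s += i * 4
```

i=2: s = 0+2*4 = 8
i=3: s = 8+3*4 = 20
i=4: s = 20+4*4 = 36
i=5: s = 36+5*4 = 56
i=6: s = 56+6*4 = 80
i=7: s = 80+7*4 = 108
i=8: s = 108+8*4 = 140
i=9: s = 140+9*4 = 176
i=10: s = 176+10*4 = 216

216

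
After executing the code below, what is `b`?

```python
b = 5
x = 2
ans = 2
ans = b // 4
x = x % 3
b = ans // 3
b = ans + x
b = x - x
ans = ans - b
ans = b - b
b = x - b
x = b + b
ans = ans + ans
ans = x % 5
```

ans = 5//4 = 1
x = 2%3 = 2
b = 1//3 = 0
b = 1+2 = 3
b = 2-2 = 0
ans = 1-0 = 1
ans = 0-0 = 0
b = 2-0 = 2
x = 2+2 = 4
ans = 0+0 = 0
ans = 4%5 = 4

2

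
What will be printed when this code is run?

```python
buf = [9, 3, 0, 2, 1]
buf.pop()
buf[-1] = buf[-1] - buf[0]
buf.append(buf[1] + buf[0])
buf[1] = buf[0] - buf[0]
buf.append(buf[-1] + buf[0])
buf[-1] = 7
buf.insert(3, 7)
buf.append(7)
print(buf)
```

[9, 0, 0, 7, -7, 12, 7, 7]

pop() removes 1 → [9, 3, 0, 2]
buf[-1] = buf[-1]-buf[0] = 2-9 = -7 → [9, 3, 0, -7]
append buf[1]+buf[0] = 3+9 = 12 → [9, 3, 0, -7, 12]
buf[1] = buf[0]-buf[0] = 9-9 = 0 → [9, 0, 0, -7, 12]
append buf[-1]+buf[0] = 12+9 = 21 → [9, 0, 0, -7, 12, 21]
buf[-1] = 7 → [9, 0, 0, -7, 12, 7]
insert 7 at 3 → [9, 0, 0, 7, -7, 12, 7]
append 7 → [9, 0, 0, 7, -7, 12, 7, 7]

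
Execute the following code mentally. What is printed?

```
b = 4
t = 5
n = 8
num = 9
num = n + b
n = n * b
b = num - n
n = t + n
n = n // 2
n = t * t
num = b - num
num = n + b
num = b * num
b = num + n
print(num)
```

-100

num = 8+4 = 12
n = 8*4 = 32
b = 12-32 = -20
n = 5+32 = 37
n = 37//2 = 18
n = 5*5 = 25
num = (-20)-12 = -32
num = 25+(-20) = 5
num = (-20)*5 = -100
b = (-100)+25 = -75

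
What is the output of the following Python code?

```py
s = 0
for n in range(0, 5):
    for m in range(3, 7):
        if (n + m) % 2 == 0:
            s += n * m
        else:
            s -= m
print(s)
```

n=0,m=3: odd sum, s = 0-3 = -3
n=0,m=4: even sum, s = (-3)+0 = -3
n=0,m=5: odd sum, s = (-3)-5 = -8
n=0,m=6: even sum, s = (-8)+0 = -8
n=1,m=3: even sum, s = (-8)+3 = -5
n=1,m=4: odd sum, s = (-5)-4 = -9
n=1,m=5: even sum, s = (-9)+5 = -4
n=1,m=6: odd sum, s = (-4)-6 = -10
n=2,m=3: odd sum, s = (-10)-3 = -13
n=2,m=4: even sum, s = (-13)+8 = -5
n=2,m=5: odd sum, s = (-5)-5 = -10
n=2,m=6: even sum, s = (-10)+12 = 2
n=3,m=3: even sum, s = 2+9 = 11
n=3,m=4: odd sum, s = 11-4 = 7
n=3,m=5: even sum, s = 7+15 = 22
n=3,m=6: odd sum, s = 22-6 = 16
n=4,m=3: odd sum, s = 16-3 = 13
n=4,m=4: even sum, s = 13+16 = 29
n=4,m=5: odd sum, s = 29-5 = 24
n=4,m=6: even sum, s = 24+24 = 48

48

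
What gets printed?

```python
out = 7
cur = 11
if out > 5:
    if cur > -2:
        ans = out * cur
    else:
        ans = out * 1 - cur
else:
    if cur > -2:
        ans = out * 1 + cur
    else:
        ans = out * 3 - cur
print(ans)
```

77

out=7, cur=11
out > 5 is True; cur > -2 is True
→ ans = out * cur = 77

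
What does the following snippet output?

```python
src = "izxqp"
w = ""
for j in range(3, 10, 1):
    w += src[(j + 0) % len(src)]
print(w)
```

j=3: add src[3]='q' → 'q'
j=4: add src[4]='p' → 'qp'
j=5: add src[0]='i' → 'qpi'
j=6: add src[1]='z' → 'qpiz'
j=7: add src[2]='x' → 'qpizx'
j=8: add src[3]='q' → 'qpizxq'
j=9: add src[4]='p' → 'qpizxqp'

qpizxqp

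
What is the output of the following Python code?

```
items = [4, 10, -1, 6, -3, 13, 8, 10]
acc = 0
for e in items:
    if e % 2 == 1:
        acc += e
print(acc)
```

9

e=4: not odd
e=10: not odd
e=-1: odd, acc = 0+(-1) = -1
e=6: not odd
e=-3: odd, acc = (-1)+(-3) = -4
e=13: odd, acc = (-4)+13 = 9
e=8: not odd
e=10: not odd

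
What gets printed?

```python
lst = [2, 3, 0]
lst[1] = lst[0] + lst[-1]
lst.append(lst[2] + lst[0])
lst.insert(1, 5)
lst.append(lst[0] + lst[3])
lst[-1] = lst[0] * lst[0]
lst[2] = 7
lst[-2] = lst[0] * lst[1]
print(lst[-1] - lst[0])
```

lst[1] = lst[0]+lst[-1] = 2+0 = 2 → [2, 2, 0]
append lst[2]+lst[0] = 0+2 = 2 → [2, 2, 0, 2]
insert 5 at 1 → [2, 5, 2, 0, 2]
append lst[0]+lst[3] = 2+0 = 2 → [2, 5, 2, 0, 2, 2]
lst[-1] = lst[0]*lst[0] = 2*2 = 4 → [2, 5, 2, 0, 2, 4]
lst[2] = 7 → [2, 5, 7, 0, 2, 4]
lst[-2] = lst[0]*lst[1] = 2*5 = 10 → [2, 5, 7, 0, 10, 4]
lst[-1]-lst[0] = 4-2 = 2

2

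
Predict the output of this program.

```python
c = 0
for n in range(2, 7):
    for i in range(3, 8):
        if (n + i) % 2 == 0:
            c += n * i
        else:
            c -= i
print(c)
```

175

n=2,i=3: odd sum, c = 0-3 = -3
n=2,i=4: even sum, c = (-3)+8 = 5
n=2,i=5: odd sum, c = 5-5 = 0
n=2,i=6: even sum, c = 0+12 = 12
n=2,i=7: odd sum, c = 12-7 = 5
n=3,i=3: even sum, c = 5+9 = 14
n=3,i=4: odd sum, c = 14-4 = 10
n=3,i=5: even sum, c = 10+15 = 25
n=3,i=6: odd sum, c = 25-6 = 19
n=3,i=7: even sum, c = 19+21 = 40
n=4,i=3: odd sum, c = 40-3 = 37
n=4,i=4: even sum, c = 37+16 = 53
n=4,i=5: odd sum, c = 53-5 = 48
n=4,i=6: even sum, c = 48+24 = 72
n=4,i=7: odd sum, c = 72-7 = 65
n=5,i=3: even sum, c = 65+15 = 80
n=5,i=4: odd sum, c = 80-4 = 76
n=5,i=5: even sum, c = 76+25 = 101
n=5,i=6: odd sum, c = 101-6 = 95
n=5,i=7: even sum, c = 95+35 = 130
n=6,i=3: odd sum, c = 130-3 = 127
n=6,i=4: even sum, c = 127+24 = 151
n=6,i=5: odd sum, c = 151-5 = 146
n=6,i=6: even sum, c = 146+36 = 182
n=6,i=7: odd sum, c = 182-7 = 175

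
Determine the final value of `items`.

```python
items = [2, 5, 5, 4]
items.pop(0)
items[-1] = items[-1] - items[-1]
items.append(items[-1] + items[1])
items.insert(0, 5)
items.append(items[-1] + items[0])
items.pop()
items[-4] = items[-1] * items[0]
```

pop(0) removes 2 → [5, 5, 4]
items[-1] = items[-1]-items[-1] = 4-4 = 0 → [5, 5, 0]
append items[-1]+items[1] = 0+5 = 5 → [5, 5, 0, 5]
insert 5 at 0 → [5, 5, 5, 0, 5]
append items[-1]+items[0] = 5+5 = 10 → [5, 5, 5, 0, 5, 10]
pop() removes 10 → [5, 5, 5, 0, 5]
items[-4] = items[-1]*items[0] = 5*5 = 25 → [5, 25, 5, 0, 5]

[5, 25, 5, 0, 5]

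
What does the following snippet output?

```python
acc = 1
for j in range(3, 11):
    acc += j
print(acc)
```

53

j=3: acc = 1+3 = 4
j=4: acc = 4+4 = 8
j=5: acc = 8+5 = 13
j=6: acc = 13+6 = 19
j=7: acc = 19+7 = 26
j=8: acc = 26+8 = 34
j=9: acc = 34+9 = 43
j=10: acc = 43+10 = 53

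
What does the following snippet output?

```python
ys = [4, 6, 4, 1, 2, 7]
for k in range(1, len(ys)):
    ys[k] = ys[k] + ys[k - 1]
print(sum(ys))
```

k=1: ys[1] = 6+4 = 10 → [4, 10, 4, 1, 2, 7]
k=2: ys[2] = 4+10 = 14 → [4, 10, 14, 1, 2, 7]
k=3: ys[3] = 1+14 = 15 → [4, 10, 14, 15, 2, 7]
k=4: ys[4] = 2+15 = 17 → [4, 10, 14, 15, 17, 7]
k=5: ys[5] = 7+17 = 24 → [4, 10, 14, 15, 17, 24]
sum = 84

84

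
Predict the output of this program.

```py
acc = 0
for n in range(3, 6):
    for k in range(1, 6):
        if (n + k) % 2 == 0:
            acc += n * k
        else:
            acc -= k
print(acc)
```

75

n=3,k=1: even sum, acc = 0+3 = 3
n=3,k=2: odd sum, acc = 3-2 = 1
n=3,k=3: even sum, acc = 1+9 = 10
n=3,k=4: odd sum, acc = 10-4 = 6
n=3,k=5: even sum, acc = 6+15 = 21
n=4,k=1: odd sum, acc = 21-1 = 20
n=4,k=2: even sum, acc = 20+8 = 28
n=4,k=3: odd sum, acc = 28-3 = 25
n=4,k=4: even sum, acc = 25+16 = 41
n=4,k=5: odd sum, acc = 41-5 = 36
n=5,k=1: even sum, acc = 36+5 = 41
n=5,k=2: odd sum, acc = 41-2 = 39
n=5,k=3: even sum, acc = 39+15 = 54
n=5,k=4: odd sum, acc = 54-4 = 50
n=5,k=5: even sum, acc = 50+25 = 75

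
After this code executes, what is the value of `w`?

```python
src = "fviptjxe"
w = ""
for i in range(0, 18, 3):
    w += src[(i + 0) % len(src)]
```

'fpxvte'

i=0: add src[0]='f' → 'f'
i=3: add src[3]='p' → 'fp'
i=6: add src[6]='x' → 'fpx'
i=9: add src[1]='v' → 'fpxv'
i=12: add src[4]='t' → 'fpxvt'
i=15: add src[7]='e' → 'fpxvte'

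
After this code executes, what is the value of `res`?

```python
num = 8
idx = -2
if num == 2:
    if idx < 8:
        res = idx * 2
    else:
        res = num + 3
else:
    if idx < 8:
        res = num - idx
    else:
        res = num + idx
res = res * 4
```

num=8, idx=-2
num == 2 is False; idx < 8 is True
→ res = num - idx = 10
res = 10*4 = 40

40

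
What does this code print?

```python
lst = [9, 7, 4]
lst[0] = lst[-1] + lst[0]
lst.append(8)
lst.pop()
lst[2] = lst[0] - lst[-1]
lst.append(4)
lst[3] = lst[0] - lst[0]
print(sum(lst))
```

29

lst[0] = lst[-1]+lst[0] = 4+9 = 13 → [13, 7, 4]
append 8 → [13, 7, 4, 8]
pop() removes 8 → [13, 7, 4]
lst[2] = lst[0]-lst[-1] = 13-4 = 9 → [13, 7, 9]
append 4 → [13, 7, 9, 4]
lst[3] = lst[0]-lst[0] = 13-13 = 0 → [13, 7, 9, 0]
sum = 29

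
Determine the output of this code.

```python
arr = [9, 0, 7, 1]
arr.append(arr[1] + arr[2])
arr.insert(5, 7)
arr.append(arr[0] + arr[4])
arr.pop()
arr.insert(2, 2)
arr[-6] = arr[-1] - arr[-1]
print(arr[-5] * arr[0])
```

18

append arr[1]+arr[2] = 0+7 = 7 → [9, 0, 7, 1, 7]
insert 7 at 5 → [9, 0, 7, 1, 7, 7]
append arr[0]+arr[4] = 9+7 = 16 → [9, 0, 7, 1, 7, 7, 16]
pop() removes 16 → [9, 0, 7, 1, 7, 7]
insert 2 at 2 → [9, 0, 2, 7, 1, 7, 7]
arr[-6] = arr[-1]-arr[-1] = 7-7 = 0 → [9, 0, 2, 7, 1, 7, 7]
arr[-5]*arr[0] = 2*9 = 18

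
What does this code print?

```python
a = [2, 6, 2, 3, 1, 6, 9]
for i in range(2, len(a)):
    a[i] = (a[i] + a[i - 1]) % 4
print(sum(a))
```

16

i=2: a[2] = (2+6)%4 = 0 → [2, 6, 0, 3, 1, 6, 9]
i=3: a[3] = (3+0)%4 = 3 → [2, 6, 0, 3, 1, 6, 9]
i=4: a[4] = (1+3)%4 = 0 → [2, 6, 0, 3, 0, 6, 9]
i=5: a[5] = (6+0)%4 = 2 → [2, 6, 0, 3, 0, 2, 9]
i=6: a[6] = (9+2)%4 = 3 → [2, 6, 0, 3, 0, 2, 3]
sum = 16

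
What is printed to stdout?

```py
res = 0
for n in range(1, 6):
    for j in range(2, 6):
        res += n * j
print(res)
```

n=1,j=2: res = 0+2 = 2
n=1,j=3: res = 2+3 = 5
n=1,j=4: res = 5+4 = 9
n=1,j=5: res = 9+5 = 14
n=2,j=2: res = 14+4 = 18
n=2,j=3: res = 18+6 = 24
n=2,j=4: res = 24+8 = 32
n=2,j=5: res = 32+10 = 42
n=3,j=2: res = 42+6 = 48
n=3,j=3: res = 48+9 = 57
n=3,j=4: res = 57+12 = 69
n=3,j=5: res = 69+15 = 84
n=4,j=2: res = 84+8 = 92
n=4,j=3: res = 92+12 = 104
n=4,j=4: res = 104+16 = 120
n=4,j=5: res = 120+20 = 140
n=5,j=2: res = 140+10 = 150
n=5,j=3: res = 150+15 = 165
n=5,j=4: res = 165+20 = 185
n=5,j=5: res = 185+25 = 210

210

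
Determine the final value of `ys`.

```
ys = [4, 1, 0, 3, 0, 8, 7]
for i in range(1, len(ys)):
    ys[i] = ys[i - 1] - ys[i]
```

i=1: ys[1] = 4-1 = 3 → [4, 3, 0, 3, 0, 8, 7]
i=2: ys[2] = 3-0 = 3 → [4, 3, 3, 3, 0, 8, 7]
i=3: ys[3] = 3-3 = 0 → [4, 3, 3, 0, 0, 8, 7]
i=4: ys[4] = 0-0 = 0 → [4, 3, 3, 0, 0, 8, 7]
i=5: ys[5] = 0-8 = -8 → [4, 3, 3, 0, 0, -8, 7]
i=6: ys[6] = (-8)-7 = -15 → [4, 3, 3, 0, 0, -8, -15]

[4, 3, 3, 0, 0, -8, -15]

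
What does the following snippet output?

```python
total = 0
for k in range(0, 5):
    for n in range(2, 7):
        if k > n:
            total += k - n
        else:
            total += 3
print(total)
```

70

k=0,n=2: not 0>2, total = 0+3 = 3
k=0,n=3: not 0>3, total = 3+3 = 6
k=0,n=4: not 0>4, total = 6+3 = 9
k=0,n=5: not 0>5, total = 9+3 = 12
k=0,n=6: not 0>6, total = 12+3 = 15
k=1,n=2: not 1>2, total = 15+3 = 18
k=1,n=3: not 1>3, total = 18+3 = 21
k=1,n=4: not 1>4, total = 21+3 = 24
k=1,n=5: not 1>5, total = 24+3 = 27
k=1,n=6: not 1>6, total = 27+3 = 30
k=2,n=2: not 2>2, total = 30+3 = 33
k=2,n=3: not 2>3, total = 33+3 = 36
k=2,n=4: not 2>4, total = 36+3 = 39
k=2,n=5: not 2>5, total = 39+3 = 42
k=2,n=6: not 2>6, total = 42+3 = 45
k=3,n=2: 3>2, total = 45+1 = 46
k=3,n=3: not 3>3, total = 46+3 = 49
k=3,n=4: not 3>4, total = 49+3 = 52
k=3,n=5: not 3>5, total = 52+3 = 55
k=3,n=6: not 3>6, total = 55+3 = 58
k=4,n=2: 4>2, total = 58+2 = 60
k=4,n=3: 4>3, total = 60+1 = 61
k=4,n=4: not 4>4, total = 61+3 = 64
k=4,n=5: not 4>5, total = 64+3 = 67
k=4,n=6: not 4>6, total = 67+3 = 70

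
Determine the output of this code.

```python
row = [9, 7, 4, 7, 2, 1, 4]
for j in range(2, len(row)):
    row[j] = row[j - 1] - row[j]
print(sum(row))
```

-9

j=2: row[2] = 7-4 = 3 → [9, 7, 3, 7, 2, 1, 4]
j=3: row[3] = 3-7 = -4 → [9, 7, 3, -4, 2, 1, 4]
j=4: row[4] = (-4)-2 = -6 → [9, 7, 3, -4, -6, 1, 4]
j=5: row[5] = (-6)-1 = -7 → [9, 7, 3, -4, -6, -7, 4]
j=6: row[6] = (-7)-4 = -11 → [9, 7, 3, -4, -6, -7, -11]
sum = -9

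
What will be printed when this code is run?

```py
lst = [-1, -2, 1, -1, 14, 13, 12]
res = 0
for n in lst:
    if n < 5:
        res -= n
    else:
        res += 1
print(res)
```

6

n=-1: <5, res = 0-(-1) = 1
n=-2: <5, res = 1-(-2) = 3
n=1: <5, res = 3-1 = 2
n=-1: <5, res = 2-(-1) = 3
n=14: not <5, res = 3+1 = 4
n=13: not <5, res = 4+1 = 5
n=12: not <5, res = 5+1 = 6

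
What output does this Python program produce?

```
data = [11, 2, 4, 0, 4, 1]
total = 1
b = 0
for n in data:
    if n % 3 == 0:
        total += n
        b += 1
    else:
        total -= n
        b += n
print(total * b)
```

n=11: not %3==0, total = 1-11 = -10; b=11
n=2: not %3==0, total = (-10)-2 = -12; b=13
n=4: not %3==0, total = (-12)-4 = -16; b=17
n=0: %3==0, total = (-16)+0 = -16; b=18
n=4: not %3==0, total = (-16)-4 = -20; b=22
n=1: not %3==0, total = (-20)-1 = -21; b=23
total*b = (-21)*23 = -483

-483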